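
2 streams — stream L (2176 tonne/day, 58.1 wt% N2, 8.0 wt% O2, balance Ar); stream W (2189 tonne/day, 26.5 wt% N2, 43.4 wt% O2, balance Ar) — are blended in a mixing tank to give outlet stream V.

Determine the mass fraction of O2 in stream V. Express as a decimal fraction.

0.258

Total flow out = 2176 + 2189 = 4365 tonne/day.
O2 in = 2176×0.080 + 2189×0.434 = 1124.1 tonne/day.
O2 mass fraction in V = 1124.1/4365 = 0.258.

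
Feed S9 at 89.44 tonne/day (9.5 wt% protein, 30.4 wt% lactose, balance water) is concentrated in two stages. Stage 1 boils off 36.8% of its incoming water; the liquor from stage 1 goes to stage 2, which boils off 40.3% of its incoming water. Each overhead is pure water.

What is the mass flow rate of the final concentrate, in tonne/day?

55.97 tonne/day

water in feed = 89.44×0.601 = 53.753 tonne/day.
After stage 1: water left = (1−0.368)×53.753 = 33.972; stream total = 69.659 tonne/day.
After stage 2: water left = (1−0.403)×33.972 = 20.281; final concentrate = 55.968 tonne/day.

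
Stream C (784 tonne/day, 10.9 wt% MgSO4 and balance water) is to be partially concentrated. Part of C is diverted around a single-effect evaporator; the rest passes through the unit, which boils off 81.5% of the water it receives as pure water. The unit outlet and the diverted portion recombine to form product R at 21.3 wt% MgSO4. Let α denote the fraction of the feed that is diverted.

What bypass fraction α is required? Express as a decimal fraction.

0.328

All 784×0.109 = 85.456 tonne/day of MgSO4 reaches R, so R = 85.456/0.213 = 401.2 tonne/day and vapour = 382.8 tonne/day.
The evaporator receives (1−α)·784 of feed at 0.891 water and removes 0.815 of that water:
0.815×0.891×(1−α)×784 = 382.8
(1−α) = 382.8/569.31 = 0.6724;  α = 0.3276.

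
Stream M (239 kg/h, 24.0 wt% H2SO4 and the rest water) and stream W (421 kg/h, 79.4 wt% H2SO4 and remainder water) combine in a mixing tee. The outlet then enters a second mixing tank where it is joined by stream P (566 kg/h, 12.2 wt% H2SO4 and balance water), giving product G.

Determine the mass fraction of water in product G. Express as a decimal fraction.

Overall, product flow = 1226 kg/h.
water in = 239×0.760 + 421×0.206 + 566×0.878 = 765.31 kg/h.
water fraction in G = 0.6242.

0.6242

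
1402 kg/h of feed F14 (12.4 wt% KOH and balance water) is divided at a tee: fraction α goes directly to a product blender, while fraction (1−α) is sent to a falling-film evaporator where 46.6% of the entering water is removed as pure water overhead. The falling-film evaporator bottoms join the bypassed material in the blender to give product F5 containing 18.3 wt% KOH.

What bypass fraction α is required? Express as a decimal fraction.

All 1402×0.124 = 173.85 kg/h of KOH reaches F5, so F5 = 173.85/0.183 = 949.99 kg/h and vapour = 452.01 kg/h.
The evaporator receives (1−α)·1402 of feed at 0.876 water and removes 0.466 of that water:
0.466×0.876×(1−α)×1402 = 452.01
(1−α) = 452.01/572.32 = 0.7898;  α = 0.2102.

0.210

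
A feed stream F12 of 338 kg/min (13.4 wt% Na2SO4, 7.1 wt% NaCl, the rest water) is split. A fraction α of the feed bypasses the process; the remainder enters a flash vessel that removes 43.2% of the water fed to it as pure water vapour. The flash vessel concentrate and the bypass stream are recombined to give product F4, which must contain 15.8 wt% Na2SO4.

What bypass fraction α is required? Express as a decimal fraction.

0.558

All 338×0.134 = 45.292 kg/min of Na2SO4 reaches F4, so F4 = 45.292/0.158 = 286.66 kg/min and vapour = 51.342 kg/min.
The evaporator receives (1−α)·338 of feed at 0.795 water and removes 0.432 of that water:
0.432×0.795×(1−α)×338 = 51.342
(1−α) = 51.342/116.08 = 0.4423;  α = 0.5577.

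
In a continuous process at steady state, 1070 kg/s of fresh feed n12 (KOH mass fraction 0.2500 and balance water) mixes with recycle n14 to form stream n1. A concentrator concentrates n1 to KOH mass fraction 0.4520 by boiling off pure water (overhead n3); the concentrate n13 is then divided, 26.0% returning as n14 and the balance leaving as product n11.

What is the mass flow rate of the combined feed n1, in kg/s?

Overall KOH balance (none leaves overhead): KOH in fresh feed = KOH in product, i.e. 1070×0.250 = (1−0.260)·n13·0.452.
n13 = 267.5/(0.452×0.740) = 799.75 kg/s.
Recycle n14 = 0.260×799.75 = 207.93 kg/s.
Combined feed n1 = 1070 + 207.93 = 1277.9 kg/s.

1278 kg/s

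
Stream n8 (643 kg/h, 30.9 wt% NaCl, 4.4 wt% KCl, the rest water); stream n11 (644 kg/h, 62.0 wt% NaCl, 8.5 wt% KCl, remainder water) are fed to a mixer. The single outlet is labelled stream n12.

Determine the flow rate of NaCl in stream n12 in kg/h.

NaCl out = NaCl in = 643×0.309 + 644×0.620 = 597.97 kg/h.

598 kg/h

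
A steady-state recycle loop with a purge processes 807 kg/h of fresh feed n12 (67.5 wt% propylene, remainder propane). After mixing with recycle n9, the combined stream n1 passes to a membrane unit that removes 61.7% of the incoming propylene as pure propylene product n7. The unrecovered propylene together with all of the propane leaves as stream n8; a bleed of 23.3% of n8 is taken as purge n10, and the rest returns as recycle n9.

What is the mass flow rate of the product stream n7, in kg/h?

propylene in n1: m_A = 807×0.675 + (1−0.233)·(1−0.617)·m_A, so m_A = 544.73/0.7062 = 771.3 kg/h.
Product n7 = 0.617×771.3 = 475.89 kg/h.

475.9 kg/h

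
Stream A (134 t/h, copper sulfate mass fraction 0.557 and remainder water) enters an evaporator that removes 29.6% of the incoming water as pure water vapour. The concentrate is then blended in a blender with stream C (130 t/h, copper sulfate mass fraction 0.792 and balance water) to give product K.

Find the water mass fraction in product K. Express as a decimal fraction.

Vapour removed = 0.296×0.443×134 = 17.571 t/h; concentrate = 116.43 t/h.
water reaching the mixer = 41.791 (from concentrate) + 130×0.208 = 68.831 t/h.
Product flow = 116.43 + 130 = 246.43 t/h; water fraction = 0.279.

0.279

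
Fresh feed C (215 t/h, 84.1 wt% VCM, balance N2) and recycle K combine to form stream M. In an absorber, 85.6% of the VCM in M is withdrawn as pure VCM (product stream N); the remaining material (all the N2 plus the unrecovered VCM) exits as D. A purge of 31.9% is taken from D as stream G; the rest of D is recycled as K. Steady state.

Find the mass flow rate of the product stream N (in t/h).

VCM in M: m_A = 215×0.841 + (1−0.319)·(1−0.856)·m_A, so m_A = 180.81/0.9019 = 200.47 t/h.
Product N = 0.856×200.47 = 171.61 t/h.

171.6 t/h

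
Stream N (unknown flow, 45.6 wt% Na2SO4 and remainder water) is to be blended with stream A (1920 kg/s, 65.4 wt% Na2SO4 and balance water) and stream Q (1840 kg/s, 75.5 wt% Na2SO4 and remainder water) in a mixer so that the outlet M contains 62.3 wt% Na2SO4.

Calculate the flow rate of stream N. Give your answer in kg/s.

Let N be the unknown flow. Total out = 3760 + N.
Na2SO4 balance: 2644.9 + 0.456·N = 0.623·(3760 + N)
(0.456 − 0.623)·N = 0.623×3760 − 2644.9 = -302.4
N = -302.4 / -0.167 = 1810.8 kg/s

1811 kg/s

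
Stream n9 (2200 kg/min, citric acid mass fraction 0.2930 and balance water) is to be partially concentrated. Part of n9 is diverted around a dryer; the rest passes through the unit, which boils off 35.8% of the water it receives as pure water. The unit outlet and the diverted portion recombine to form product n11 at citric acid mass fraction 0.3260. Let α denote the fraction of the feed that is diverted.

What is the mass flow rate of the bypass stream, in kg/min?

All 2200×0.293 = 644.6 kg/min of citric acid reaches n11, so n11 = 644.6/0.326 = 1977.3 kg/min and vapour = 222.7 kg/min.
The evaporator receives (1−α)·2200 of feed at 0.707 water and removes 0.358 of that water:
0.358×0.707×(1−α)×2200 = 222.7
(1−α) = 222.7/556.83 = 0.3999;  α = 0.6001.
Bypass flow = 0.6001×2200 = 1320.1 kg/min.

1320 kg/min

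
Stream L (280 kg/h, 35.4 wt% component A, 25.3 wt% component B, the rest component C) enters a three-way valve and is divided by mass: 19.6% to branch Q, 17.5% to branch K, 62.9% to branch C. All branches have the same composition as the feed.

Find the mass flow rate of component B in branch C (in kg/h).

44.56 kg/h

Branch C total = 0.629×280 = 176.12 kg/h.
component B in C = 0.253×176.12 = 44.558 kg/h.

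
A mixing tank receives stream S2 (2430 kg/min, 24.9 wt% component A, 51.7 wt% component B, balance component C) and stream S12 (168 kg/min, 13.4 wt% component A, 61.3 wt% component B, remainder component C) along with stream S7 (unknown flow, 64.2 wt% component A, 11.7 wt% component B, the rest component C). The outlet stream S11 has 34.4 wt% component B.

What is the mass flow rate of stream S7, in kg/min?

2051 kg/min

Let S7 be the unknown flow. Total out = 2598 + S7.
component B balance: 1359.3 + 0.117·S7 = 0.344·(2598 + S7)
(0.117 − 0.344)·S7 = 0.344×2598 − 1359.3 = -465.58
S7 = -465.58 / -0.227 = 2051 kg/min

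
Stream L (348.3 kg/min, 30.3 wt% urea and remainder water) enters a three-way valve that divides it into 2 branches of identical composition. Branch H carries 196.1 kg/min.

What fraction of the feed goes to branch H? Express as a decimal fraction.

0.563

Fraction to H = 196.1/348.3 = 0.5630.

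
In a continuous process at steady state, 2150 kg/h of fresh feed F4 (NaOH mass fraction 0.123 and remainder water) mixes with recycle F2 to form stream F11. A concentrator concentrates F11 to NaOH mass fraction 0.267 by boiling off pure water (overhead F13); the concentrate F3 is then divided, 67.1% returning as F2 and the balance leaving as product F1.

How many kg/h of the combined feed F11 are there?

Overall NaOH balance (none leaves overhead): NaOH in fresh feed = NaOH in product, i.e. 2150×0.123 = (1−0.671)·F3·0.267.
F3 = 264.45/(0.267×0.329) = 3010.5 kg/h.
Recycle F2 = 0.671×3010.5 = 2020 kg/h.
Combined feed F11 = 2150 + 2020 = 4170 kg/h.

4170 kg/h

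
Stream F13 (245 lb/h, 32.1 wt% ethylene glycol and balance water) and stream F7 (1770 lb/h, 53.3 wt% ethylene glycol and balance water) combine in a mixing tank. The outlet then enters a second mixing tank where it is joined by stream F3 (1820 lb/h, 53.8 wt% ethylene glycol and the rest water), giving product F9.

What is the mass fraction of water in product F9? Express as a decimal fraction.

0.478

Overall, product flow = 3835 lb/h.
water in = 245×0.679 + 1770×0.467 + 1820×0.462 = 1833.8 lb/h.
water fraction in F9 = 0.478.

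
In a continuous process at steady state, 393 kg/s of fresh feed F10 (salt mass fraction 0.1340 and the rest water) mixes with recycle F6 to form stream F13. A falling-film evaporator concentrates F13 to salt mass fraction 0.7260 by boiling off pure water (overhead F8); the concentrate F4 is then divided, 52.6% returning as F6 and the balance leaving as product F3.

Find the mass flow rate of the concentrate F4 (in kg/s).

Overall salt balance (none leaves overhead): salt in fresh feed = salt in product, i.e. 393×0.134 = (1−0.526)·F4·0.726.
F4 = 52.662/(0.726×0.474) = 153.03 kg/s.

153 kg/s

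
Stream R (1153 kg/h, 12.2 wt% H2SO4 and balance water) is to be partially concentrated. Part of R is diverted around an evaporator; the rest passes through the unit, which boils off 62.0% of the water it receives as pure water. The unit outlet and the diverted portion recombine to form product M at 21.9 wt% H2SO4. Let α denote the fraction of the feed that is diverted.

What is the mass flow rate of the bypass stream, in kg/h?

214.9 kg/h

All 1153×0.122 = 140.67 kg/h of H2SO4 reaches M, so M = 140.67/0.219 = 642.31 kg/h and vapour = 510.69 kg/h.
The evaporator receives (1−α)·1153 of feed at 0.878 water and removes 0.620 of that water:
0.620×0.878×(1−α)×1153 = 510.69
(1−α) = 510.69/627.65 = 0.8137;  α = 0.1863.
Bypass flow = 0.1863×1153 = 214.85 kg/h.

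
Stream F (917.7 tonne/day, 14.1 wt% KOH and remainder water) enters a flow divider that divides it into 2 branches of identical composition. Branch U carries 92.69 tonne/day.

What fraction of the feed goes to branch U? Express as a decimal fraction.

0.101

Fraction to U = 92.69/917.7 = 0.1010.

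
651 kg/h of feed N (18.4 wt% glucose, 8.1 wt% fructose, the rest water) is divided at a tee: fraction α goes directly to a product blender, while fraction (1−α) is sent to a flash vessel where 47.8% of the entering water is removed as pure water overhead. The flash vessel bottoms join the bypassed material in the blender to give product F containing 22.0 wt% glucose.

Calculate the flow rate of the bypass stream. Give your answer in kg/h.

347.8 kg/h

All 651×0.184 = 119.78 kg/h of glucose reaches F, so F = 119.78/0.220 = 544.47 kg/h and vapour = 106.53 kg/h.
The evaporator receives (1−α)·651 of feed at 0.735 water and removes 0.478 of that water:
0.478×0.735×(1−α)×651 = 106.53
(1−α) = 106.53/228.72 = 0.4658;  α = 0.5342.
Bypass flow = 0.5342×651 = 347.79 kg/h.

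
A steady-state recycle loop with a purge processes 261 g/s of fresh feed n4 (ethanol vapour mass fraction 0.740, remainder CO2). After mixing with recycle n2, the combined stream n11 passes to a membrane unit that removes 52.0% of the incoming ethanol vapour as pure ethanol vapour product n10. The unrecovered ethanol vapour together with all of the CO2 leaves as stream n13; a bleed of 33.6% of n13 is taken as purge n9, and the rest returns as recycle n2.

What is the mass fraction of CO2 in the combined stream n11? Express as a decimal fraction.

0.416

CO2 enters only via n4 and leaves only via the purge: 261×0.260 = 0.336×(CO2 in n13), and the membrane unit passes all CO2, so CO2 in n11 = CO2 in n13 = 201.96 g/s.
ethanol vapour in n11: m_A = 261×0.740 + (1−0.336)·(1−0.520)·m_A, so m_A = 193.14/0.6813 = 283.5 g/s.
n11 = 283.5 + 201.96 = 485.46 g/s.
CO2 fraction in n11 = 201.96/485.46 = 0.416.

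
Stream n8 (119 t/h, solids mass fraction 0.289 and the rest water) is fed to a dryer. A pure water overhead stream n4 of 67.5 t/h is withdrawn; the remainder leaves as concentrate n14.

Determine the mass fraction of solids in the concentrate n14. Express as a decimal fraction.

0.668

solids is not removed: 119×0.289 = 34.391 t/h of solids enters n14.
Concentrate = 119 − 67.5 = 51.5 t/h.
Mass fraction = 34.391/51.5 = 0.668.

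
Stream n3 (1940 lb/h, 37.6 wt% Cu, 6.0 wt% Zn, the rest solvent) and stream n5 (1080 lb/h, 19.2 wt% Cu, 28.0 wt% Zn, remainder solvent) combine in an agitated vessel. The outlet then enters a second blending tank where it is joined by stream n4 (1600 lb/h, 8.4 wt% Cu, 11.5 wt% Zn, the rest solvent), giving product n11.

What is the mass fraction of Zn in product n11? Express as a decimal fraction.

Overall, product flow = 4620 lb/h.
Zn in = 1940×0.060 + 1080×0.280 + 1600×0.115 = 602.8 lb/h.
Zn fraction in n11 = 0.1305.

0.1305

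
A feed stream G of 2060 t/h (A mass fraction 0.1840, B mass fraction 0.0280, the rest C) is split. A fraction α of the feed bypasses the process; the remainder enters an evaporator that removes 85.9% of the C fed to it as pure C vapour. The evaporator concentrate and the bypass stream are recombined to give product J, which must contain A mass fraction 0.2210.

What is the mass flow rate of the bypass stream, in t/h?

1550 t/h

All 2060×0.184 = 379.04 t/h of A reaches J, so J = 379.04/0.221 = 1715.1 t/h and vapour = 344.89 t/h.
The evaporator receives (1−α)·2060 of feed at 0.788 C and removes 0.859 of that C:
0.859×0.788×(1−α)×2060 = 344.89
(1−α) = 344.89/1394.4 = 0.2473;  α = 0.7527.
Bypass flow = 0.7527×2060 = 1550.5 t/h.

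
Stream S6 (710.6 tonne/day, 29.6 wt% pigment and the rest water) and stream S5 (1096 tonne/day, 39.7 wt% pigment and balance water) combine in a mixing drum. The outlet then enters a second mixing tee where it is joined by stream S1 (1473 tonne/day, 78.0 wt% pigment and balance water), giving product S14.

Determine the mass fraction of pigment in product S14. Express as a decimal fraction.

0.547

Overall, product flow = 3279.6 tonne/day.
pigment in = 710.6×0.296 + 1096×0.397 + 1473×0.780 = 1794.4 tonne/day.
pigment fraction in S14 = 0.547.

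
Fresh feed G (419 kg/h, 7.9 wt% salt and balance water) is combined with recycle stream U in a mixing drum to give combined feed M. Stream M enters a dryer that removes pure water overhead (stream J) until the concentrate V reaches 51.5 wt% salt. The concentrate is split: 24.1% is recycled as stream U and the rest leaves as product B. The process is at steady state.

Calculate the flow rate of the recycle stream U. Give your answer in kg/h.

Overall salt balance (none leaves overhead): salt in fresh feed = salt in product, i.e. 419×0.079 = (1−0.241)·V·0.515.
V = 33.101/(0.515×0.759) = 84.682 kg/h.
Recycle U = 0.241×84.682 = 20.408 kg/h.

20.41 kg/h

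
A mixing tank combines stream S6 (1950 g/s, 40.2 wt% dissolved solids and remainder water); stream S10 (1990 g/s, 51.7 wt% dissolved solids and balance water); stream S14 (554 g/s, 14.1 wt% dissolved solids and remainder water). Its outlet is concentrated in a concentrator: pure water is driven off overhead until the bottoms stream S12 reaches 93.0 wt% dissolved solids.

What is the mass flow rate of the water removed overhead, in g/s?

2461 g/s

dissolved solids entering = 1950×0.402 + 1990×0.517 + 554×0.141 = 1890.8 g/s.
All dissolved solids reports to S12, so S12 = 1890.8/0.930 = 2033.2 g/s.
Total feed = 4494 g/s; overhead = 4494 − 2033.2 = 2460.8 g/s.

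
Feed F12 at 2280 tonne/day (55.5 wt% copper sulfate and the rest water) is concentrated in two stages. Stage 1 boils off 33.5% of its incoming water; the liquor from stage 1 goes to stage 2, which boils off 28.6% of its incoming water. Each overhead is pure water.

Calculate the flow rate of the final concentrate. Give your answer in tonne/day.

1747 tonne/day

water in feed = 2280×0.445 = 1014.6 tonne/day.
After stage 1: water left = (1−0.335)×1014.6 = 674.71; stream total = 1940.1 tonne/day.
After stage 2: water left = (1−0.286)×674.71 = 481.74; final concentrate = 1747.1 tonne/day.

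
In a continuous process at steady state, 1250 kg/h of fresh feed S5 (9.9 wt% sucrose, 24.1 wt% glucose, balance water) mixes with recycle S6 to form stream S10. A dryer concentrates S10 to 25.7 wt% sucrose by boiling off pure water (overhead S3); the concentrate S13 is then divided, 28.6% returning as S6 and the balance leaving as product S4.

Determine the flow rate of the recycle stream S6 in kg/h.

Overall sucrose balance (none leaves overhead): sucrose in fresh feed = sucrose in product, i.e. 1250×0.099 = (1−0.286)·S13·0.257.
S13 = 123.75/(0.257×0.714) = 674.39 kg/h.
Recycle S6 = 0.286×674.39 = 192.88 kg/h.

192.9 kg/h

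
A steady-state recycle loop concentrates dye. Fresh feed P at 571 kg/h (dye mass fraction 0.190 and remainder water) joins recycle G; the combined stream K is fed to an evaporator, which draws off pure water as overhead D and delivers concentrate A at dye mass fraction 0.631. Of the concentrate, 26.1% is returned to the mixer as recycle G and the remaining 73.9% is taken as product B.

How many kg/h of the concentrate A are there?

Overall dye balance (none leaves overhead): dye in fresh feed = dye in product, i.e. 571×0.190 = (1−0.261)·A·0.631.
A = 108.49/(0.631×0.739) = 232.66 kg/h.

232.7 kg/h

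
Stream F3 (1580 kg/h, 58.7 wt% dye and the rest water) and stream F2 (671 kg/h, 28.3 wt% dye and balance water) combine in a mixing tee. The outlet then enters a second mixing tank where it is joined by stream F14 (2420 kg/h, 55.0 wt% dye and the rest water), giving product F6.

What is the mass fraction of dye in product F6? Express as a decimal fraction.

0.524

Overall, product flow = 4671 kg/h.
dye in = 1580×0.587 + 671×0.283 + 2420×0.550 = 2448.4 kg/h.
dye fraction in F6 = 0.524.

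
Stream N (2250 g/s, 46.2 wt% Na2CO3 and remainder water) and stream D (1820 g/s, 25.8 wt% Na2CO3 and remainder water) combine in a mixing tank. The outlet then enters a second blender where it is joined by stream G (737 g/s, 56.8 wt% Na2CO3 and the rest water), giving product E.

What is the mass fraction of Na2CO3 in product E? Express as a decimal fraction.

Overall, product flow = 4807 g/s.
Na2CO3 in = 2250×0.462 + 1820×0.258 + 737×0.568 = 1927.7 g/s.
Na2CO3 fraction in E = 0.401.

0.401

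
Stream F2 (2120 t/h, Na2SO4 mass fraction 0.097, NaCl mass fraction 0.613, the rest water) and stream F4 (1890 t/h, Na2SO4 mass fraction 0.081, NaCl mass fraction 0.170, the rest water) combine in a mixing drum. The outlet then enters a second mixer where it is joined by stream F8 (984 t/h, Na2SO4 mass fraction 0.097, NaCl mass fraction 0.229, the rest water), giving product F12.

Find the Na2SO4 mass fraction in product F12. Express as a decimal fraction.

0.091

Overall, product flow = 4994 t/h.
Na2SO4 in = 2120×0.097 + 1890×0.081 + 984×0.097 = 454.18 t/h.
Na2SO4 fraction in F12 = 0.091.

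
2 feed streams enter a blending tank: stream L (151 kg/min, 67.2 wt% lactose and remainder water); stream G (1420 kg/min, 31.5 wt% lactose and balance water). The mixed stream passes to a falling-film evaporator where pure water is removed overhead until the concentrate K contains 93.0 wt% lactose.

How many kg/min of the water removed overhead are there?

980.9 kg/min

lactose entering = 151×0.672 + 1420×0.315 = 548.77 kg/min.
All lactose reports to K, so K = 548.77/0.930 = 590.08 kg/min.
Total feed = 1571 kg/min; overhead = 1571 − 590.08 = 980.92 kg/min.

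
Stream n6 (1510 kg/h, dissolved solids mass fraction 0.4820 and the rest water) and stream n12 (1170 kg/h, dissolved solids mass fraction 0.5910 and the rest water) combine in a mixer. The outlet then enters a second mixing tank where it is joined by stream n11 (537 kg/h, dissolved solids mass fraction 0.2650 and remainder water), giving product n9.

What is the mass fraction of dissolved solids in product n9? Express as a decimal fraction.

Overall, product flow = 3217 kg/h.
dissolved solids in = 1510×0.482 + 1170×0.591 + 537×0.265 = 1561.6 kg/h.
dissolved solids fraction in n9 = 0.4854.

0.4854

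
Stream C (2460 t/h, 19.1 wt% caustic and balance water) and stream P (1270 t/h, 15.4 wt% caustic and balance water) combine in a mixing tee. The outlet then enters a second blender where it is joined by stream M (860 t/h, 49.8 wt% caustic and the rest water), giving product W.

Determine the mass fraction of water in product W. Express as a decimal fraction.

0.7617

Overall, product flow = 4590 t/h.
water in = 2460×0.809 + 1270×0.846 + 860×0.502 = 3496.3 t/h.
water fraction in W = 0.7617.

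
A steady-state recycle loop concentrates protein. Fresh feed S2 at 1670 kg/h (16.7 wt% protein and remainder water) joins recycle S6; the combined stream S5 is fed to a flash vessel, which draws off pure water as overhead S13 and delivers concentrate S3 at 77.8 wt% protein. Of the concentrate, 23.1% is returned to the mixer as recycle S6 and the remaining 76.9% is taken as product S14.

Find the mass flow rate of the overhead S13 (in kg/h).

Overall protein balance (none leaves overhead): protein in fresh feed = protein in product, i.e. 1670×0.167 = (1−0.231)·S3·0.778.
S3 = 278.89/(0.778×0.769) = 466.15 kg/h.
Recycle S6 = 0.231×466.15 = 107.68 kg/h.
Combined feed S5 = 1670 + 107.68 = 1777.7 kg/h.
Overhead S13 = S5 − S3 = 1777.7 − 466.15 = 1311.5 kg/h.

1312 kg/h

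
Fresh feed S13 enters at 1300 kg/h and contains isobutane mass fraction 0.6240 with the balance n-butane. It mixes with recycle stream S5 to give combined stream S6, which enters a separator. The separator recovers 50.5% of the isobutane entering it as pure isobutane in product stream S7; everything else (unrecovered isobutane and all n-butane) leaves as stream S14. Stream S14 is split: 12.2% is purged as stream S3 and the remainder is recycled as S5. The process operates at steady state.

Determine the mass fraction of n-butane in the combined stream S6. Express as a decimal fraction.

n-butane enters only via S13 and leaves only via the purge: 1300×0.376 = 0.122×(n-butane in S14), and the separator passes all n-butane, so n-butane in S6 = n-butane in S14 = 4006.6 kg/h.
isobutane in S6: m_A = 1300×0.624 + (1−0.122)·(1−0.505)·m_A, so m_A = 811.2/0.5654 = 1434.8 kg/h.
S6 = 1434.8 + 4006.6 = 5441.3 kg/h.
n-butane fraction in S6 = 4006.6/5441.3 = 0.7363.

0.7363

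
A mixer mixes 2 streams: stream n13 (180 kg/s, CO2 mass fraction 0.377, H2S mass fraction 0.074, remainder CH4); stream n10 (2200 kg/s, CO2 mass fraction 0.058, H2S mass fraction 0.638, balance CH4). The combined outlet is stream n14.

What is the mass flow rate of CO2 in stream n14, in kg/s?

CO2 out = CO2 in = 180×0.377 + 2200×0.058 = 195.46 kg/s.

195.5 kg/s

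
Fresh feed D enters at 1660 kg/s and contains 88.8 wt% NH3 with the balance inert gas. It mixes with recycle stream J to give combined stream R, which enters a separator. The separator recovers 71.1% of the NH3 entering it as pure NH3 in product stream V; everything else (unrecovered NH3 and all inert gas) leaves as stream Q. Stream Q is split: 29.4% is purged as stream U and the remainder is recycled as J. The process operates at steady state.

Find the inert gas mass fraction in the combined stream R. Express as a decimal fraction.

inert gas enters only via D and leaves only via the purge: 1660×0.112 = 0.294×(inert gas in Q), and the separator passes all inert gas, so inert gas in R = inert gas in Q = 632.38 kg/s.
NH3 in R: m_A = 1660×0.888 + (1−0.294)·(1−0.711)·m_A, so m_A = 1474.1/0.7960 = 1851.9 kg/s.
R = 1851.9 + 632.38 = 2484.3 kg/s.
inert gas fraction in R = 632.38/2484.3 = 0.255.

0.255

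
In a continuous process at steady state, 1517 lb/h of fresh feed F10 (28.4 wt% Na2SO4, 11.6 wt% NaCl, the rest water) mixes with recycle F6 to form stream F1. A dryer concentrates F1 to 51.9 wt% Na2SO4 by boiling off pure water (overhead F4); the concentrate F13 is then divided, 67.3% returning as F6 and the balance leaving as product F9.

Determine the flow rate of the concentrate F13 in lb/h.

2539 lb/h

Overall Na2SO4 balance (none leaves overhead): Na2SO4 in fresh feed = Na2SO4 in product, i.e. 1517×0.284 = (1−0.673)·F13·0.519.
F13 = 430.83/(0.519×0.327) = 2538.6 lb/h.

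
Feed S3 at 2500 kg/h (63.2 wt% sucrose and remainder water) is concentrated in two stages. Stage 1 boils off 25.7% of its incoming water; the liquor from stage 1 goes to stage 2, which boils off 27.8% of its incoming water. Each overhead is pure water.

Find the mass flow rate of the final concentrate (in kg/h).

water in feed = 2500×0.368 = 920 kg/h.
After stage 1: water left = (1−0.257)×920 = 683.56; stream total = 2263.6 kg/h.
After stage 2: water left = (1−0.278)×683.56 = 493.53; final concentrate = 2073.5 kg/h.

2074 kg/h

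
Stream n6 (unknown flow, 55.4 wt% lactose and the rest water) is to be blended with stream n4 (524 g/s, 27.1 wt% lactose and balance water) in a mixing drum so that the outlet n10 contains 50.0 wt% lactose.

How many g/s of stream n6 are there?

2222 g/s

Let n6 be the unknown flow. Total out = 524 + n6.
lactose balance: 142 + 0.554·n6 = 0.500·(524 + n6)
(0.554 − 0.500)·n6 = 0.500×524 − 142 = 120
n6 = 120 / 0.054 = 2222.1 g/s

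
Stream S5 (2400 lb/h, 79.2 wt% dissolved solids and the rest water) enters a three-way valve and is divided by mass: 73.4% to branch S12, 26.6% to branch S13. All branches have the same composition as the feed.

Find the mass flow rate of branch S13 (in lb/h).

Branch S13 flow = 0.266×2400 = 638.4 lb/h.

638.4 lb/h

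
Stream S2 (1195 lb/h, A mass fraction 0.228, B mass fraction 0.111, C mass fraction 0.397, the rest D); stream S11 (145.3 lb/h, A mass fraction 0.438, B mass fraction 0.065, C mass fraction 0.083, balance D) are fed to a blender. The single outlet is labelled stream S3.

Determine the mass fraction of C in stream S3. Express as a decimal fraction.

Total flow out = 1195 + 145.3 = 1340.3 lb/h.
C in = 1195×0.397 + 145.3×0.083 = 486.47 lb/h.
C mass fraction in S3 = 486.47/1340.3 = 0.363.

0.363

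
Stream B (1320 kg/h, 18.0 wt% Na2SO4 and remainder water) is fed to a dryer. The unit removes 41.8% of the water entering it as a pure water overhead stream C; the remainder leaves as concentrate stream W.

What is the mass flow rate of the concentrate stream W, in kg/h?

water entering = 1320×0.820 = 1082.4 kg/h; overhead removed = 0.418×1082.4 = 452.44 kg/h.
Concentrate = 1320 − 452.44 = 867.56 kg/h.

867.6 kg/h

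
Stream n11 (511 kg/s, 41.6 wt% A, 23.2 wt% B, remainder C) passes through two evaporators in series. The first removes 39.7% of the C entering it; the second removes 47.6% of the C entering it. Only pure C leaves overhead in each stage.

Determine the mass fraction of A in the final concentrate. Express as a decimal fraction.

0.548

C in feed = 511×0.352 = 179.87 kg/s.
After stage 1: C left = (1−0.397)×179.87 = 108.46; stream total = 439.59 kg/s.
After stage 2: C left = (1−0.476)×108.46 = 56.835; final concentrate = 387.96 kg/s.
A fraction = 212.58/387.96 = 0.548.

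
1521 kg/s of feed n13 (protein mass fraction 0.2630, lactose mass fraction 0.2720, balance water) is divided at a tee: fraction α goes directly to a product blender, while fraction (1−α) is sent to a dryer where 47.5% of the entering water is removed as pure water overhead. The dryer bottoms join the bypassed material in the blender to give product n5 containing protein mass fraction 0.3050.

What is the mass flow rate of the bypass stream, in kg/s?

572.7 kg/s

All 1521×0.263 = 400.02 kg/s of protein reaches n5, so n5 = 400.02/0.305 = 1311.6 kg/s and vapour = 209.45 kg/s.
The evaporator receives (1−α)·1521 of feed at 0.465 water and removes 0.475 of that water:
0.475×0.465×(1−α)×1521 = 209.45
(1−α) = 209.45/335.95 = 0.6235;  α = 0.3765.
Bypass flow = 0.3765×1521 = 572.73 kg/s.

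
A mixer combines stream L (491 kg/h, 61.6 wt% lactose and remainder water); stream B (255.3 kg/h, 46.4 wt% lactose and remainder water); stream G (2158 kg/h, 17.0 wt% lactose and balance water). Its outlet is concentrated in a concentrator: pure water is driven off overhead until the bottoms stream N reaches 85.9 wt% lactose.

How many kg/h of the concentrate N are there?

lactose entering = 491×0.616 + 255.3×0.464 + 2158×0.170 = 787.78 kg/h.
All lactose reports to N, so N = 787.78/0.859 = 917.08 kg/h.

917.1 kg/h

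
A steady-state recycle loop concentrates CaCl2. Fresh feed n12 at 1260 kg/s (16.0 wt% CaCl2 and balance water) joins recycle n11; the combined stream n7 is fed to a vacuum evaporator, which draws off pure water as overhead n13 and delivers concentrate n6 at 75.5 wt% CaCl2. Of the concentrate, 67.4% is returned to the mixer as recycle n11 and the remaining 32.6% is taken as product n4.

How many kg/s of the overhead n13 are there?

Overall CaCl2 balance (none leaves overhead): CaCl2 in fresh feed = CaCl2 in product, i.e. 1260×0.160 = (1−0.674)·n6·0.755.
n6 = 201.6/(0.755×0.326) = 819.08 kg/s.
Recycle n11 = 0.674×819.08 = 552.06 kg/s.
Combined feed n7 = 1260 + 552.06 = 1812.1 kg/s.
Overhead n13 = n7 − n6 = 1812.1 − 819.08 = 992.98 kg/s.

993 kg/s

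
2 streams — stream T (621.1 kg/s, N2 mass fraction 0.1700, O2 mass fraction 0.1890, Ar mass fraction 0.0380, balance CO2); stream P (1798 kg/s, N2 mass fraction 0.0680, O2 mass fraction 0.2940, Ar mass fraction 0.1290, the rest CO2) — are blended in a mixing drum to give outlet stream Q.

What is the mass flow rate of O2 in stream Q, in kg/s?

O2 out = O2 in = 621.1×0.189 + 1798×0.294 = 646 kg/s.

646 kg/s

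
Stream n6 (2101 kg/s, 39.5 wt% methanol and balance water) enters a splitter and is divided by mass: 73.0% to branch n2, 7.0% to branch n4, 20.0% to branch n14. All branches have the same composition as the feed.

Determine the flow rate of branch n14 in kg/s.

420.2 kg/s

Branch n14 flow = 0.200×2101 = 420.2 kg/s.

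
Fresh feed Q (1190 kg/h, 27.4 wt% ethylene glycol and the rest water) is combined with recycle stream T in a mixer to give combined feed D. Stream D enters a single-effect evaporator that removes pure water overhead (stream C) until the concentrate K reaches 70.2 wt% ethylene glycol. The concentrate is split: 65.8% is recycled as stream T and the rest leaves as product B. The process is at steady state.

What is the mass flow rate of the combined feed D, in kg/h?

2084 kg/h

Overall ethylene glycol balance (none leaves overhead): ethylene glycol in fresh feed = ethylene glycol in product, i.e. 1190×0.274 = (1−0.658)·K·0.702.
K = 326.06/(0.702×0.342) = 1358.1 kg/h.
Recycle T = 0.658×1358.1 = 893.64 kg/h.
Combined feed D = 1190 + 893.64 = 2083.6 kg/h.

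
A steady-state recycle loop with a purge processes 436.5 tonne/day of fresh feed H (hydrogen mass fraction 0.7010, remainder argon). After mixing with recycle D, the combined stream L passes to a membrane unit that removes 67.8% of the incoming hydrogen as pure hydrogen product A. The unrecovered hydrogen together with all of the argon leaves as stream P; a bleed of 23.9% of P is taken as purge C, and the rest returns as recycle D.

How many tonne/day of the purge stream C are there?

argon enters only via H and leaves only via the purge: 436.5×0.299 = 0.239×(argon in P), and the membrane unit passes all argon, so argon in L = argon in P = 546.08 tonne/day.
hydrogen in L: m_A = 436.5×0.701 + (1−0.239)·(1−0.678)·m_A, so m_A = 305.99/0.7550 = 405.3 tonne/day.
P = (1−0.678)×405.3 + 546.08 = 676.59 tonne/day.
Purge C = 0.239×676.59 = 161.7 tonne/day.

161.7 tonne/day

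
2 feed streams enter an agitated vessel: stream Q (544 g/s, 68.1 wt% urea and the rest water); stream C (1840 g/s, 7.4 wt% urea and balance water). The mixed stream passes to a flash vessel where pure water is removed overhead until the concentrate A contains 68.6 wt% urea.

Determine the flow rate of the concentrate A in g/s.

urea entering = 544×0.681 + 1840×0.074 = 506.62 g/s.
All urea reports to A, so A = 506.62/0.686 = 738.52 g/s.

738.5 g/s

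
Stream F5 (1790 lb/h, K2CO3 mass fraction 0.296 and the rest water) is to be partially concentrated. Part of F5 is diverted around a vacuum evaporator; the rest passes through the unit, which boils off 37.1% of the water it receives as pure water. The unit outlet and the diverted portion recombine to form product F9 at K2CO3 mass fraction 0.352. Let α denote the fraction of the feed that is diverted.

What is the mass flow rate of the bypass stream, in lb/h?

All 1790×0.296 = 529.84 lb/h of K2CO3 reaches F9, so F9 = 529.84/0.352 = 1505.2 lb/h and vapour = 284.77 lb/h.
The evaporator receives (1−α)·1790 of feed at 0.704 water and removes 0.371 of that water:
0.371×0.704×(1−α)×1790 = 284.77
(1−α) = 284.77/467.52 = 0.6091;  α = 0.3909.
Bypass flow = 0.3909×1790 = 699.69 lb/h.

699.7 lb/h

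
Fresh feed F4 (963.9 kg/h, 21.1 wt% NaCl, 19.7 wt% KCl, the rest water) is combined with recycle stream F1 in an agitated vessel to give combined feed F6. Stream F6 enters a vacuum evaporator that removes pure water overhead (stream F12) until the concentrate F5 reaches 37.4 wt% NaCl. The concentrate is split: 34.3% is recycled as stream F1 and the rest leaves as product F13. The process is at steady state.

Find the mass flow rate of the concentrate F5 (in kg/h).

827.7 kg/h

Overall NaCl balance (none leaves overhead): NaCl in fresh feed = NaCl in product, i.e. 963.9×0.211 = (1−0.343)·F5·0.374.
F5 = 203.38/(0.374×0.657) = 827.71 kg/h.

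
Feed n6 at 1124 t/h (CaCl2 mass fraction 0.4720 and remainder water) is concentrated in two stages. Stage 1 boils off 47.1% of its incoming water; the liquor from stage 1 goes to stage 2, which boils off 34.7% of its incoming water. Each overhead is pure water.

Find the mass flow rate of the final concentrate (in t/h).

water in feed = 1124×0.528 = 593.47 t/h.
After stage 1: water left = (1−0.471)×593.47 = 313.95; stream total = 844.47 t/h.
After stage 2: water left = (1−0.347)×313.95 = 205.01; final concentrate = 735.54 t/h.

735.5 t/h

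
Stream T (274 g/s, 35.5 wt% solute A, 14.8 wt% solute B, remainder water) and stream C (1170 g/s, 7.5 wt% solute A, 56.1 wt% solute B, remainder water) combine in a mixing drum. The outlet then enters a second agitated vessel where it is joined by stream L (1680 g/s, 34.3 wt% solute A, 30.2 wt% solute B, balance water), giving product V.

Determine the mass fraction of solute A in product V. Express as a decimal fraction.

0.2437

Overall, product flow = 3124 g/s.
solute A in = 274×0.355 + 1170×0.075 + 1680×0.343 = 761.26 g/s.
solute A fraction in V = 0.2437.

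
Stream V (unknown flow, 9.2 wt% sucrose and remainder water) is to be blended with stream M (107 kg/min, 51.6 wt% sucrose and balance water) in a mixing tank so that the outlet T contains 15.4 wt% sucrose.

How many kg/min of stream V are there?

624.7 kg/min

Let V be the unknown flow. Total out = 107 + V.
sucrose balance: 55.212 + 0.092·V = 0.154·(107 + V)
(0.092 − 0.154)·V = 0.154×107 − 55.212 = -38.734
V = -38.734 / -0.062 = 624.74 kg/min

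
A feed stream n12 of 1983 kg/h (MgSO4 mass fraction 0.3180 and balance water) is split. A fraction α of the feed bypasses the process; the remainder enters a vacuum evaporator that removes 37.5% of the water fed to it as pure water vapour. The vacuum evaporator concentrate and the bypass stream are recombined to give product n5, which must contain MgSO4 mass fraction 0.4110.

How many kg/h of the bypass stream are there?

All 1983×0.318 = 630.59 kg/h of MgSO4 reaches n5, so n5 = 630.59/0.411 = 1534.3 kg/h and vapour = 448.71 kg/h.
The evaporator receives (1−α)·1983 of feed at 0.682 water and removes 0.375 of that water:
0.375×0.682×(1−α)×1983 = 448.71
(1−α) = 448.71/507.15 = 0.8848;  α = 0.1152.
Bypass flow = 0.1152×1983 = 228.52 kg/h.

228.5 kg/h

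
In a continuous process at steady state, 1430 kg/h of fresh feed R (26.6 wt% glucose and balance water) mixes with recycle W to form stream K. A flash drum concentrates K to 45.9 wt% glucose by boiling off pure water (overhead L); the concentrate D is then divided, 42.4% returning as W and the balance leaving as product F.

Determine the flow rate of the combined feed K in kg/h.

Overall glucose balance (none leaves overhead): glucose in fresh feed = glucose in product, i.e. 1430×0.266 = (1−0.424)·D·0.459.
D = 380.38/(0.459×0.576) = 1438.7 kg/h.
Recycle W = 0.424×1438.7 = 610.03 kg/h.
Combined feed K = 1430 + 610.03 = 2040 kg/h.

2040 kg/h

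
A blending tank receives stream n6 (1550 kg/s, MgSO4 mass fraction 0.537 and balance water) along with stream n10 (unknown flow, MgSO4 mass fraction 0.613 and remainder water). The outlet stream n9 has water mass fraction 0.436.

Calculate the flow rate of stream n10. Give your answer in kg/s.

854.1 kg/s

Let n10 be the unknown flow. Total out = 1550 + n10.
water balance: 717.65 + 0.387·n10 = 0.436·(1550 + n10)
(0.387 − 0.436)·n10 = 0.436×1550 − 717.65 = -41.85
n10 = -41.85 / -0.049 = 854.08 kg/s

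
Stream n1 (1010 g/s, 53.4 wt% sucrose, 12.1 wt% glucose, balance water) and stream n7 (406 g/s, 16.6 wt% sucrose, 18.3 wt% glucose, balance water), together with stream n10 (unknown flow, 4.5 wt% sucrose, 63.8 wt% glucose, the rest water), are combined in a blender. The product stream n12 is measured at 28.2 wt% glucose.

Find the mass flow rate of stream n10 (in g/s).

569.7 g/s

Let n10 be the unknown flow. Total out = 1416 + n10.
glucose balance: 196.51 + 0.638·n10 = 0.282·(1416 + n10)
(0.638 − 0.282)·n10 = 0.282×1416 − 196.51 = 202.8
n10 = 202.8 / 0.356 = 569.67 g/s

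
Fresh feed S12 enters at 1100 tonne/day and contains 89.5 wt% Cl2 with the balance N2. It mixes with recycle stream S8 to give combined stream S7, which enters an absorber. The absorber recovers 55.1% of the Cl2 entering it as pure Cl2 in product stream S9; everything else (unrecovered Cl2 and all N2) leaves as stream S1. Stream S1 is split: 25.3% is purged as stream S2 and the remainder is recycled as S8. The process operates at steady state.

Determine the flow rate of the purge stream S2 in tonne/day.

283.8 tonne/day

N2 enters only via S12 and leaves only via the purge: 1100×0.105 = 0.253×(N2 in S1), and the absorber passes all N2, so N2 in S7 = N2 in S1 = 456.52 tonne/day.
Cl2 in S7: m_A = 1100×0.895 + (1−0.253)·(1−0.551)·m_A, so m_A = 984.5/0.6646 = 1481.3 tonne/day.
S1 = (1−0.551)×1481.3 + 456.52 = 1121.6 tonne/day.
Purge S2 = 0.253×1121.6 = 283.78 tonne/day.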